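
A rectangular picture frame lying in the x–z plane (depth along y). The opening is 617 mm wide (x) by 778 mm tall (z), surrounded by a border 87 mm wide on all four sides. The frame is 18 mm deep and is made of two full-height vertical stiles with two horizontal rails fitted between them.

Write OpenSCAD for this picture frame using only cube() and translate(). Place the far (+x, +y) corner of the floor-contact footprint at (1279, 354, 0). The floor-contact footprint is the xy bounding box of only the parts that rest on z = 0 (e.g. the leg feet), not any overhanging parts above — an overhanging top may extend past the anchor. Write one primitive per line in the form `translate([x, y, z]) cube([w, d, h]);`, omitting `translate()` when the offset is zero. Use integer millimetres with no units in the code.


translate([488, 336, 0]) cube([87, 18, 952]);
translate([1192, 336, 0]) cube([87, 18, 952]);
translate([575, 336, 0]) cube([617, 18, 87]);
translate([575, 336, 865]) cube([617, 18, 87]);


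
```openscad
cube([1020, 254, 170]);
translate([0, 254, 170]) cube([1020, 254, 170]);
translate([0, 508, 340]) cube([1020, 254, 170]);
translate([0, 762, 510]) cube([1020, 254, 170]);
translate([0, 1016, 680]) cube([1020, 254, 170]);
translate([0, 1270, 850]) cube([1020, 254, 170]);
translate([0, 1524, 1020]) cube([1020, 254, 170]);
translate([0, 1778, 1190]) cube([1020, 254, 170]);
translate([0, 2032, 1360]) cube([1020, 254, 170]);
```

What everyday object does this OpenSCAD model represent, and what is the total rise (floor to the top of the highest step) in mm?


A staircase. The total rise is 1530 mm.

9 identical blocks, each offset up and back from the previous — a staircase. Each step is 170 mm tall and there are 9 of them, so the total rise is 9 × 170 = 1530 mm.


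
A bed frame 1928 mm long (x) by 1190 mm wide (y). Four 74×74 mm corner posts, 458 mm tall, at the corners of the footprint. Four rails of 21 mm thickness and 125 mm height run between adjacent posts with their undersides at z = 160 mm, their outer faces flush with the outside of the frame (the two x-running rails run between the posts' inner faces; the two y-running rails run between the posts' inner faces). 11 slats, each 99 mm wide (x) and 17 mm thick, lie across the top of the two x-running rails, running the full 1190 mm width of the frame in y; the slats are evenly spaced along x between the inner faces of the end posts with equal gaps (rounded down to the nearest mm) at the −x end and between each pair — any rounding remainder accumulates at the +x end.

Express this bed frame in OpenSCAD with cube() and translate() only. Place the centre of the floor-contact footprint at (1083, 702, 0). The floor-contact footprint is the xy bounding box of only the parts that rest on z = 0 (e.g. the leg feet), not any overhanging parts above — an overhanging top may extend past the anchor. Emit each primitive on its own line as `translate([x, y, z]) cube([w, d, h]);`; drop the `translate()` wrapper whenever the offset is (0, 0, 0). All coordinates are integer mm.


// slat z = rail_z + rail_h = 160 + 125 = 285
// slat gap = ⌊(1780 − 11·99) / 12⌋ = 57
translate([119, 107, 0]) cube([74, 74, 458]);
translate([119, 1223, 0]) cube([74, 74, 458]);
translate([1973, 107, 0]) cube([74, 74, 458]);
translate([1973, 1223, 0]) cube([74, 74, 458]);
translate([193, 107, 160]) cube([1780, 21, 125]);
translate([193, 1276, 160]) cube([1780, 21, 125]);
translate([119, 181, 160]) cube([21, 1042, 125]);
translate([2026, 181, 160]) cube([21, 1042, 125]);
translate([250, 107, 285]) cube([99, 1190, 17]);
translate([406, 107, 285]) cube([99, 1190, 17]);
translate([562, 107, 285]) cube([99, 1190, 17]);
translate([718, 107, 285]) cube([99, 1190, 17]);
translate([874, 107, 285]) cube([99, 1190, 17]);
translate([1030, 107, 285]) cube([99, 1190, 17]);
translate([1186, 107, 285]) cube([99, 1190, 17]);
translate([1342, 107, 285]) cube([99, 1190, 17]);
translate([1498, 107, 285]) cube([99, 1190, 17]);
translate([1654, 107, 285]) cube([99, 1190, 17]);
translate([1810, 107, 285]) cube([99, 1190, 17]);


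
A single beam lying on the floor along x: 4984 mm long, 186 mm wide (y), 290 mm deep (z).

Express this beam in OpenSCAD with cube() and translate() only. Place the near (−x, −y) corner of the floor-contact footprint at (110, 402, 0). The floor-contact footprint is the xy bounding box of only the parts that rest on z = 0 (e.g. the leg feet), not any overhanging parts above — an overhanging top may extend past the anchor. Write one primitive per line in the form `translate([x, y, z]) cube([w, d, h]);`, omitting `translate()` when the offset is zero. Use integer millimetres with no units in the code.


translate([110, 402, 0]) cube([4984, 186, 290]);


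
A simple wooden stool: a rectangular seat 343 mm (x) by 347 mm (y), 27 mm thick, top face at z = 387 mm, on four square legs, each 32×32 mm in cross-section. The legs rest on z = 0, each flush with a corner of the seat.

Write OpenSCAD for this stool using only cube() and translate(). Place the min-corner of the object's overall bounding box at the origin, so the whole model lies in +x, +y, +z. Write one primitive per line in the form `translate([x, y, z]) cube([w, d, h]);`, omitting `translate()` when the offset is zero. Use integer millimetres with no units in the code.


translate([0, 0, 360]) cube([343, 347, 27]);
cube([32, 32, 360]);
translate([311, 0, 0]) cube([32, 32, 360]);
translate([0, 315, 0]) cube([32, 32, 360]);
translate([311, 315, 0]) cube([32, 32, 360]);


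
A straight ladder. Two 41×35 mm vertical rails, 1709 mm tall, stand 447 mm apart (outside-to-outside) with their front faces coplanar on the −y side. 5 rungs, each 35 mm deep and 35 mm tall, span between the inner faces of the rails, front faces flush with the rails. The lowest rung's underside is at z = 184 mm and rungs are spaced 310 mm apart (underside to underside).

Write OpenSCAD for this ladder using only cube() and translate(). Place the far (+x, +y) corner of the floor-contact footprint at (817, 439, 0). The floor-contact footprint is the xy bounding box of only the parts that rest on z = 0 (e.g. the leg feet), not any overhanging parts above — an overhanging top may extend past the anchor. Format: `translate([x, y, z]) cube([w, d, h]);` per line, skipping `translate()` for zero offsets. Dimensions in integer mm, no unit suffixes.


translate([370, 404, 0]) cube([41, 35, 1709]);
translate([776, 404, 0]) cube([41, 35, 1709]);
translate([411, 404, 184]) cube([365, 35, 35]);
translate([411, 404, 494]) cube([365, 35, 35]);
translate([411, 404, 804]) cube([365, 35, 35]);
translate([411, 404, 1114]) cube([365, 35, 35]);
translate([411, 404, 1424]) cube([365, 35, 35]);


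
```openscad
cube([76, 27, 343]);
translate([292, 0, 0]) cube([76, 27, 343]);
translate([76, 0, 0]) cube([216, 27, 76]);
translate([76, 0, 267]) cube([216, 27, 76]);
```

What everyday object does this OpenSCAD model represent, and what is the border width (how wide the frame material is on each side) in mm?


A picture frame. The border width is 76 mm.

Four thin pieces enclosing a rectangular opening — a picture frame. The two full-height stiles are 343 mm tall; the top rail sits at z = 267 and is 76 mm tall, so the border above the opening is 343 − 267 = 76 mm, matching the stile x-width.


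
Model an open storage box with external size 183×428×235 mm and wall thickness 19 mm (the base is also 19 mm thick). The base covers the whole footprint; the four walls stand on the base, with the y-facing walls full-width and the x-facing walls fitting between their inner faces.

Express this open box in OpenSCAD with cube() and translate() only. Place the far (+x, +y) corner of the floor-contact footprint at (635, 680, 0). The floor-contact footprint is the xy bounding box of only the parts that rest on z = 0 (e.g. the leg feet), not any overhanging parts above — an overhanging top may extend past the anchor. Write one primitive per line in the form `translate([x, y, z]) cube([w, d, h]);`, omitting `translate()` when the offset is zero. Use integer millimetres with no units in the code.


translate([452, 252, 0]) cube([183, 428, 19]);
translate([452, 252, 19]) cube([183, 19, 216]);
translate([452, 661, 19]) cube([183, 19, 216]);
translate([452, 271, 19]) cube([19, 390, 216]);
translate([616, 271, 19]) cube([19, 390, 216]);


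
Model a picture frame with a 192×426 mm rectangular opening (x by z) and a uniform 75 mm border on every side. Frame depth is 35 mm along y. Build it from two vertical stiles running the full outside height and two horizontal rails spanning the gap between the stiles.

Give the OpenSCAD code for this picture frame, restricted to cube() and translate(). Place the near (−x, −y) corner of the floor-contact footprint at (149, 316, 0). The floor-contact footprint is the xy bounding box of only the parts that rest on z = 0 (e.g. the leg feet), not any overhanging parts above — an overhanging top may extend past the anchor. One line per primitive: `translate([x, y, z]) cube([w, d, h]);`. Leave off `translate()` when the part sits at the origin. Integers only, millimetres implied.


translate([149, 316, 0]) cube([75, 35, 576]);
translate([416, 316, 0]) cube([75, 35, 576]);
translate([224, 316, 0]) cube([192, 35, 75]);
translate([224, 316, 501]) cube([192, 35, 75]);


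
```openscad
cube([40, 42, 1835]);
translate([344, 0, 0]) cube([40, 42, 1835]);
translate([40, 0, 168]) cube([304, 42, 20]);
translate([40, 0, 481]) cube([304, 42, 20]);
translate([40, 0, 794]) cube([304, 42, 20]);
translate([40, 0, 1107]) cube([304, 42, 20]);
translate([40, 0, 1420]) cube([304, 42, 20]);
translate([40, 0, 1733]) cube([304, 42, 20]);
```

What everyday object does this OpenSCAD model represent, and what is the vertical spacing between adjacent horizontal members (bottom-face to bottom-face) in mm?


A ladder. The rung spacing is 313 mm.

Two tall 40×42 posts with 6 short bars between them — a ladder. Adjacent rungs sit at z = 168 and z = 481, so the spacing is 481 − 168 = 313 mm.


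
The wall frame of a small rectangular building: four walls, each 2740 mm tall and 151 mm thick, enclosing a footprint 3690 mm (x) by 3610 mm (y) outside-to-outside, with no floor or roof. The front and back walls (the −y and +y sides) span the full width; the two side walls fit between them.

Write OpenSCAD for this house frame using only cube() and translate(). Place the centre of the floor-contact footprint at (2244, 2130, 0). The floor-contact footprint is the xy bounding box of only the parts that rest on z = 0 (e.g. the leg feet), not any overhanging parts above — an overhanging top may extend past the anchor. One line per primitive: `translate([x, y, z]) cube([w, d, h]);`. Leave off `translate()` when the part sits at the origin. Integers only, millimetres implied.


translate([399, 325, 0]) cube([3690, 151, 2740]);
translate([399, 3784, 0]) cube([3690, 151, 2740]);
translate([399, 476, 0]) cube([151, 3308, 2740]);
translate([3938, 476, 0]) cube([151, 3308, 2740]);


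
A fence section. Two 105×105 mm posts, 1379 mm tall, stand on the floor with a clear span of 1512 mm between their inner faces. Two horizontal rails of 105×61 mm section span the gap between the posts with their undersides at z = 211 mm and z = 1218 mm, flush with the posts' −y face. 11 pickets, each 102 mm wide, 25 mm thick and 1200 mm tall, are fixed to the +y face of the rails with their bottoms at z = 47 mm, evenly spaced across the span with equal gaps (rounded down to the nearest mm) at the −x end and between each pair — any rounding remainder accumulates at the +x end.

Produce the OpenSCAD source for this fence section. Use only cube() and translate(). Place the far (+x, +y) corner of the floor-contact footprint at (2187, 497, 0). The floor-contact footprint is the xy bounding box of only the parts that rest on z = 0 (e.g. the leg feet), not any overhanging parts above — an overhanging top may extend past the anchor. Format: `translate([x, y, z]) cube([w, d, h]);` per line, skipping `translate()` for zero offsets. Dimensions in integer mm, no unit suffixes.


translate([465, 392, 0]) cube([105, 105, 1379]);
translate([2082, 392, 0]) cube([105, 105, 1379]);
translate([570, 392, 211]) cube([1512, 105, 61]);
translate([570, 392, 1218]) cube([1512, 105, 61]);
translate([602, 497, 47]) cube([102, 25, 1200]);
translate([736, 497, 47]) cube([102, 25, 1200]);
translate([870, 497, 47]) cube([102, 25, 1200]);
translate([1004, 497, 47]) cube([102, 25, 1200]);
translate([1138, 497, 47]) cube([102, 25, 1200]);
translate([1272, 497, 47]) cube([102, 25, 1200]);
translate([1406, 497, 47]) cube([102, 25, 1200]);
translate([1540, 497, 47]) cube([102, 25, 1200]);
translate([1674, 497, 47]) cube([102, 25, 1200]);
translate([1808, 497, 47]) cube([102, 25, 1200]);
translate([1942, 497, 47]) cube([102, 25, 1200]);


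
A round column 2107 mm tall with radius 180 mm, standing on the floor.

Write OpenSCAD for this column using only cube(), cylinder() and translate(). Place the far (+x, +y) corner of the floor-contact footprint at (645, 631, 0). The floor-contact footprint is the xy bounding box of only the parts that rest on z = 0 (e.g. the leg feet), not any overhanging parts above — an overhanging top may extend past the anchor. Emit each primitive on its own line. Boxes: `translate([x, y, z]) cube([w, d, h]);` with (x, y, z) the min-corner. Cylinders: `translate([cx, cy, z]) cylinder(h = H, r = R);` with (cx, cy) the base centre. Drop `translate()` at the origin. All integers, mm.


translate([465, 451, 0]) cylinder(h = 2107, r = 180);


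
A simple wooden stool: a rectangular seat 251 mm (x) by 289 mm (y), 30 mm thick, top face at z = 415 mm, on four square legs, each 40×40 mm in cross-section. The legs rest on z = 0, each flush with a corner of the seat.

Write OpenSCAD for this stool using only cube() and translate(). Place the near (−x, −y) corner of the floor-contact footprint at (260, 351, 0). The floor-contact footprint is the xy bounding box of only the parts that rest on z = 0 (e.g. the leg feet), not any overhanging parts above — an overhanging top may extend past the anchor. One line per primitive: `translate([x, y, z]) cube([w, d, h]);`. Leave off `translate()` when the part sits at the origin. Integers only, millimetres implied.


translate([260, 351, 385]) cube([251, 289, 30]);
translate([260, 351, 0]) cube([40, 40, 385]);
translate([471, 351, 0]) cube([40, 40, 385]);
translate([260, 600, 0]) cube([40, 40, 385]);
translate([471, 600, 0]) cube([40, 40, 385]);


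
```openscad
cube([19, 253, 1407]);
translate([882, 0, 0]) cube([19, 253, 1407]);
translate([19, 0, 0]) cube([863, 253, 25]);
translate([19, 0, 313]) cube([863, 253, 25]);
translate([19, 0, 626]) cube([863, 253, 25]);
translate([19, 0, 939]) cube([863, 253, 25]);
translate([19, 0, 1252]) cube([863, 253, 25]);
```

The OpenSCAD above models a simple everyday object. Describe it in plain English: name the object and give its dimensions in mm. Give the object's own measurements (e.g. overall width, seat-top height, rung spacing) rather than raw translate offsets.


An open bookshelf. Two side panels, each 19 mm thick, 253 mm deep and 1407 mm tall, stand 901 mm apart (outside-to-outside). Between them sit 5 shelves, each 25 mm thick and 253 mm deep, spanning the full gap between the sides. The bottom shelf rests on the floor (its underside at z = 0) and the clear gap between one shelf's top and the next shelf's underside is 288 mm.


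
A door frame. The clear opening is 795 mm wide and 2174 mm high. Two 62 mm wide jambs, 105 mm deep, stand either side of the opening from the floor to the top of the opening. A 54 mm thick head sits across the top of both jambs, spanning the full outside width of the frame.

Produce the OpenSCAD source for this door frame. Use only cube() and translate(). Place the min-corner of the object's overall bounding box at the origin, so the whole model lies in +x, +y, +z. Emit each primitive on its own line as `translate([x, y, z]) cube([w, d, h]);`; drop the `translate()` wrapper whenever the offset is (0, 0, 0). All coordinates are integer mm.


cube([62, 105, 2174]);
translate([857, 0, 0]) cube([62, 105, 2174]);
translate([0, 0, 2174]) cube([919, 105, 54]);


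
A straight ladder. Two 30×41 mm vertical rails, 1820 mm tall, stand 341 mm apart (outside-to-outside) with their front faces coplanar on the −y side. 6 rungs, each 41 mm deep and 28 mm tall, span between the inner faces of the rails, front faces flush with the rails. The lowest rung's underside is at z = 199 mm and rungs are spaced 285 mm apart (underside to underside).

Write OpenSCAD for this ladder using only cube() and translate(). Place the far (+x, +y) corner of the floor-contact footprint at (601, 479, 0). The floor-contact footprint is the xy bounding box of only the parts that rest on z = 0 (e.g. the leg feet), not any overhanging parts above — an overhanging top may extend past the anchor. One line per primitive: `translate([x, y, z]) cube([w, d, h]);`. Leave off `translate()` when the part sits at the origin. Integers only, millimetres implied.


translate([260, 438, 0]) cube([30, 41, 1820]);
translate([571, 438, 0]) cube([30, 41, 1820]);
translate([290, 438, 199]) cube([281, 41, 28]);
translate([290, 438, 484]) cube([281, 41, 28]);
translate([290, 438, 769]) cube([281, 41, 28]);
translate([290, 438, 1054]) cube([281, 41, 28]);
translate([290, 438, 1339]) cube([281, 41, 28]);
translate([290, 438, 1624]) cube([281, 41, 28]);


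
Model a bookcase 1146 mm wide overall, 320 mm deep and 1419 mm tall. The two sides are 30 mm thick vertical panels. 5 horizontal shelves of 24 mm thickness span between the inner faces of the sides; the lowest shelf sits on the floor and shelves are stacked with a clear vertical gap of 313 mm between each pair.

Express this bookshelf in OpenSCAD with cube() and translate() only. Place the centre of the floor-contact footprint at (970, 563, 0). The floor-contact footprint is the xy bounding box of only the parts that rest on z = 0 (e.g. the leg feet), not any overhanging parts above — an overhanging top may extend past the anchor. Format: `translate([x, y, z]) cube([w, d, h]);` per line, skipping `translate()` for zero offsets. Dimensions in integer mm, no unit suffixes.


translate([397, 403, 0]) cube([30, 320, 1419]);
translate([1513, 403, 0]) cube([30, 320, 1419]);
translate([427, 403, 0]) cube([1086, 320, 24]);
translate([427, 403, 337]) cube([1086, 320, 24]);
translate([427, 403, 674]) cube([1086, 320, 24]);
translate([427, 403, 1011]) cube([1086, 320, 24]);
translate([427, 403, 1348]) cube([1086, 320, 24]);


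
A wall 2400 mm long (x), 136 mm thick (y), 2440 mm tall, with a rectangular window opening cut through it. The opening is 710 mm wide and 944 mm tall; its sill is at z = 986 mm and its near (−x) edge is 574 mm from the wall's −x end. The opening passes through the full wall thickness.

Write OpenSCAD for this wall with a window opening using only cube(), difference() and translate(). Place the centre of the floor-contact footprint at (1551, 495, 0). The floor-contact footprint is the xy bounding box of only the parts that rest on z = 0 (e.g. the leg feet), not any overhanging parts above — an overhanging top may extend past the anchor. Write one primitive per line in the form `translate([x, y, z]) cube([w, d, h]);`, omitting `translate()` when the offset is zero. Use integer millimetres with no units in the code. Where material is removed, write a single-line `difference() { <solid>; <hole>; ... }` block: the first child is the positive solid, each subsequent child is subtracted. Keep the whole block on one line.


difference() { translate([351, 427, 0]) cube([2400, 136, 2440]); translate([925, 427, 986]) cube([710, 136, 944]); }


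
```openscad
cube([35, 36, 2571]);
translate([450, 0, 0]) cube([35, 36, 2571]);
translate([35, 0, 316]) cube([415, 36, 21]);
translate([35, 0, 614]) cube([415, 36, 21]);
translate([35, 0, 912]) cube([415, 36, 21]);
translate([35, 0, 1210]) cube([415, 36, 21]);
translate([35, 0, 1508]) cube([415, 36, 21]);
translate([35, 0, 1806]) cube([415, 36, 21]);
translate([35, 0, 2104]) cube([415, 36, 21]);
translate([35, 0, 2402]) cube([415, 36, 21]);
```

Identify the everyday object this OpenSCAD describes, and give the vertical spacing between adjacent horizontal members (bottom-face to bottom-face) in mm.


A ladder. The rung spacing is 298 mm.

Two tall 35×36 posts with 8 short bars between them — a ladder. Adjacent rungs sit at z = 316 and z = 614, so the spacing is 614 − 316 = 298 mm.


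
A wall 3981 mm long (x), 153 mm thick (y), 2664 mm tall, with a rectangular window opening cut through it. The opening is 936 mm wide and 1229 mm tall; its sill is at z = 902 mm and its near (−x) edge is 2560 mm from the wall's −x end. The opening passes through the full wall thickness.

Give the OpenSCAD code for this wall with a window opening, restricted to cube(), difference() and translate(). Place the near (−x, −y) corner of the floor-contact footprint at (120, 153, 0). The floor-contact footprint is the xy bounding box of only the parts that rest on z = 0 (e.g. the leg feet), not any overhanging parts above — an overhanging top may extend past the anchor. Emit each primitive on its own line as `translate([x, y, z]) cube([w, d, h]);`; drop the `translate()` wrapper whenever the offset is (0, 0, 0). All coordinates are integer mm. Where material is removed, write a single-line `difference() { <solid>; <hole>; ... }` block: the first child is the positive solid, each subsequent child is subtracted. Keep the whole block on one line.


difference() { translate([120, 153, 0]) cube([3981, 153, 2664]); translate([2680, 153, 902]) cube([936, 153, 1229]); }


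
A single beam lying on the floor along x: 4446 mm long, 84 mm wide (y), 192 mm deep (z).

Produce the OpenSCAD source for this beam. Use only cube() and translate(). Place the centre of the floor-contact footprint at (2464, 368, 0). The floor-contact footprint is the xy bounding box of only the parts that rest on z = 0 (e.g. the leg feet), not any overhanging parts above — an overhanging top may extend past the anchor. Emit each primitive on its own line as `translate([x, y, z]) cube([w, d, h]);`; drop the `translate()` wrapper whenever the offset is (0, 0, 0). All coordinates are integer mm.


translate([241, 326, 0]) cube([4446, 84, 192]);


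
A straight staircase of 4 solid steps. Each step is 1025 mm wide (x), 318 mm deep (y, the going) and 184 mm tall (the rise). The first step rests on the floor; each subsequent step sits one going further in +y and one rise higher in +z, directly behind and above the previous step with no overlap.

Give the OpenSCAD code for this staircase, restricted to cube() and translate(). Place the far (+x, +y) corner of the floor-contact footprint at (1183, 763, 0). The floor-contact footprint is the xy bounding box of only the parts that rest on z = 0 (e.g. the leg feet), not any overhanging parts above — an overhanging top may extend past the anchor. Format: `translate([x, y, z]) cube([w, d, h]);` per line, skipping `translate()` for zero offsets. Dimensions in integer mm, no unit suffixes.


translate([158, 445, 0]) cube([1025, 318, 184]);
translate([158, 763, 184]) cube([1025, 318, 184]);
translate([158, 1081, 368]) cube([1025, 318, 184]);
translate([158, 1399, 552]) cube([1025, 318, 184]);


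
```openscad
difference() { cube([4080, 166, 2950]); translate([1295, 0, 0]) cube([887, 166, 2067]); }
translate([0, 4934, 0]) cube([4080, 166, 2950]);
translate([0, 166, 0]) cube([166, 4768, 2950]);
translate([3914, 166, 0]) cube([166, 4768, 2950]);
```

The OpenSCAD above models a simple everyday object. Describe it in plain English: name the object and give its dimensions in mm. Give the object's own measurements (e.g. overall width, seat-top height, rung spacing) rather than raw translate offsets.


A single room: four walls, each 2950 mm tall and 166 mm thick, enclosing an outside footprint 4080×5100 mm (x × y), no floor or roof. The front and back walls (−y and +y sides) run the full x-width; the side walls fit between their inner faces. A door opening 887 mm wide and 2067 mm tall is cut through the front wall from the floor up, its −x edge 1295 mm from the wall's −x end.


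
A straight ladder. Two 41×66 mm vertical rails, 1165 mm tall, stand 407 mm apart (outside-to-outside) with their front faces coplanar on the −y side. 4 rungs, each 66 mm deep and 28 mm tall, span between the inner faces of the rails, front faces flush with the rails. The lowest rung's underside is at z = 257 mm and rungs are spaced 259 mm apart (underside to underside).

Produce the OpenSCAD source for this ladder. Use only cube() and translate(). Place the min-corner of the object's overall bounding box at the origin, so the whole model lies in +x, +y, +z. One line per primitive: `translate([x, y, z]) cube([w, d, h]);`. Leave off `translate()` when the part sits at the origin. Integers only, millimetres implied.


// rung span = 407 - 2*41 = 325
// rung[k] z = 257 + k*259
cube([41, 66, 1165]);
translate([366, 0, 0]) cube([41, 66, 1165]);
translate([41, 0, 257]) cube([325, 66, 28]);
translate([41, 0, 516]) cube([325, 66, 28]);
translate([41, 0, 775]) cube([325, 66, 28]);
translate([41, 0, 1034]) cube([325, 66, 28]);


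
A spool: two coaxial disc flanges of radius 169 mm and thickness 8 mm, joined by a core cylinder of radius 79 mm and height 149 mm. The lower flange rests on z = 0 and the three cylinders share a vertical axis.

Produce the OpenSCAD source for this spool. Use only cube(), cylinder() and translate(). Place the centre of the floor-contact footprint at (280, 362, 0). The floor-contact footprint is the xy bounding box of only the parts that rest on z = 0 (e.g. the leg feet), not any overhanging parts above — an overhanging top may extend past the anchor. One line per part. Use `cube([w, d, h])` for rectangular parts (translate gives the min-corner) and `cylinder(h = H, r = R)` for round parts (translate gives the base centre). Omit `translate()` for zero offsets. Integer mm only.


translate([280, 362, 0]) cylinder(h = 8, r = 169);
translate([280, 362, 8]) cylinder(h = 149, r = 79);
translate([280, 362, 157]) cylinder(h = 8, r = 169);


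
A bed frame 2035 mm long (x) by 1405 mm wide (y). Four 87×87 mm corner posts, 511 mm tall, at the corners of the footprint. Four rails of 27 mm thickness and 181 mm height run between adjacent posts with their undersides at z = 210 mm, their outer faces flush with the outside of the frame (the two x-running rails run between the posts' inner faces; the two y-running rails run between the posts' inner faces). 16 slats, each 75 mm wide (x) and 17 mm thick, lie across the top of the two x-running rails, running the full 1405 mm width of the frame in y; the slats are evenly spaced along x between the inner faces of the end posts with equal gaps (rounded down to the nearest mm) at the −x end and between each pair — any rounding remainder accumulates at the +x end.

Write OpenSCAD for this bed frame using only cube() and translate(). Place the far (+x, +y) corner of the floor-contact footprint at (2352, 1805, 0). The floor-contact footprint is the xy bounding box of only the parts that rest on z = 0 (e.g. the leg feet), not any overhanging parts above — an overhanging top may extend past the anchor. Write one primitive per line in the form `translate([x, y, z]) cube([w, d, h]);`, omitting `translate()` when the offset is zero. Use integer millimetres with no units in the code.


// slat z = rail_z + rail_h = 210 + 181 = 391
// slat gap = ⌊(1861 − 16·75) / 17⌋ = 38
translate([317, 400, 0]) cube([87, 87, 511]);
translate([317, 1718, 0]) cube([87, 87, 511]);
translate([2265, 400, 0]) cube([87, 87, 511]);
translate([2265, 1718, 0]) cube([87, 87, 511]);
translate([404, 400, 210]) cube([1861, 27, 181]);
translate([404, 1778, 210]) cube([1861, 27, 181]);
translate([317, 487, 210]) cube([27, 1231, 181]);
translate([2325, 487, 210]) cube([27, 1231, 181]);
translate([442, 400, 391]) cube([75, 1405, 17]);
translate([555, 400, 391]) cube([75, 1405, 17]);
translate([668, 400, 391]) cube([75, 1405, 17]);
translate([781, 400, 391]) cube([75, 1405, 17]);
translate([894, 400, 391]) cube([75, 1405, 17]);
translate([1007, 400, 391]) cube([75, 1405, 17]);
translate([1120, 400, 391]) cube([75, 1405, 17]);
translate([1233, 400, 391]) cube([75, 1405, 17]);
translate([1346, 400, 391]) cube([75, 1405, 17]);
translate([1459, 400, 391]) cube([75, 1405, 17]);
translate([1572, 400, 391]) cube([75, 1405, 17]);
translate([1685, 400, 391]) cube([75, 1405, 17]);
translate([1798, 400, 391]) cube([75, 1405, 17]);
translate([1911, 400, 391]) cube([75, 1405, 17]);
translate([2024, 400, 391]) cube([75, 1405, 17]);
translate([2137, 400, 391]) cube([75, 1405, 17]);


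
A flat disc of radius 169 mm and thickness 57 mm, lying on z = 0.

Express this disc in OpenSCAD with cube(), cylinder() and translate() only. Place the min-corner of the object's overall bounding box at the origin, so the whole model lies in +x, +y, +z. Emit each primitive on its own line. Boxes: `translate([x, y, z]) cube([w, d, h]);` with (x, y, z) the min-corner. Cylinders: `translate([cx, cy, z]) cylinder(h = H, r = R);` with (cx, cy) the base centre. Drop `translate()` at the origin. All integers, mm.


translate([169, 169, 0]) cylinder(h = 57, r = 169);


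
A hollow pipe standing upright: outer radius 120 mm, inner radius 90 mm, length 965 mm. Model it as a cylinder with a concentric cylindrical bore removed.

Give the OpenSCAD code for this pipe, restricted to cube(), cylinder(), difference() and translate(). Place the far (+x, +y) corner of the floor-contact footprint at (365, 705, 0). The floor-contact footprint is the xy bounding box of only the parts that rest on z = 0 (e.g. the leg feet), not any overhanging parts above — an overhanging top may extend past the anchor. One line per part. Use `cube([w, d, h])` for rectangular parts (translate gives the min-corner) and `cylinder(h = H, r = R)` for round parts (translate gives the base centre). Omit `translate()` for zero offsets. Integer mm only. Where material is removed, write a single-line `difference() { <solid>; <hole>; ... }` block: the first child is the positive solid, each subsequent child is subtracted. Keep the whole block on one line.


difference() { translate([245, 585, 0]) cylinder(h = 965, r = 120); translate([245, 585, 0]) cylinder(h = 965, r = 90); }


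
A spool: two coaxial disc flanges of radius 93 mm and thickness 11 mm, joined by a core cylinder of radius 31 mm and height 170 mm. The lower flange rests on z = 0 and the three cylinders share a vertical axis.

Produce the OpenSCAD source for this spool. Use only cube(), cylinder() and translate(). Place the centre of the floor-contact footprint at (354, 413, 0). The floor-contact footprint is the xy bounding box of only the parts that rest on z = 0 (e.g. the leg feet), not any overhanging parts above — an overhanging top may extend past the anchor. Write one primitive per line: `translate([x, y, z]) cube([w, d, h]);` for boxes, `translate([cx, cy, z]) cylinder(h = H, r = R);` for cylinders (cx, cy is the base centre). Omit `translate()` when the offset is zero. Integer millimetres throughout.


translate([354, 413, 0]) cylinder(h = 11, r = 93);
translate([354, 413, 11]) cylinder(h = 170, r = 31);
translate([354, 413, 181]) cylinder(h = 11, r = 93);


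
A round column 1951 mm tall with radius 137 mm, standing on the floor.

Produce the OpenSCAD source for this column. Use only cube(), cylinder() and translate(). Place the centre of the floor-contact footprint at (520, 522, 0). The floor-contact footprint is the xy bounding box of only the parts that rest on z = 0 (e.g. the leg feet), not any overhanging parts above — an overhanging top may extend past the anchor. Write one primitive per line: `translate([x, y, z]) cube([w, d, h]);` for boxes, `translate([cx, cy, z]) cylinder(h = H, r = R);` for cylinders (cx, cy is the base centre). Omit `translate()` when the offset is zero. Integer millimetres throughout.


translate([520, 522, 0]) cylinder(h = 1951, r = 137);


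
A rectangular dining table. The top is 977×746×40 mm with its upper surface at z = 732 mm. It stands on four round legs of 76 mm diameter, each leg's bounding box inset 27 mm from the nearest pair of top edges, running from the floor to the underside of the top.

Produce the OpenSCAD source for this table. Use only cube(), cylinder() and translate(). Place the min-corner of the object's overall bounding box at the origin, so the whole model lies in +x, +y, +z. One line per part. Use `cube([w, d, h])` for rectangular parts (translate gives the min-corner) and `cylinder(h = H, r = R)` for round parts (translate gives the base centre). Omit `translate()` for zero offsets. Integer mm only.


translate([0, 0, 692]) cube([977, 746, 40]);
translate([65, 65, 0]) cylinder(h = 692, r = 38);
translate([912, 65, 0]) cylinder(h = 692, r = 38);
translate([65, 681, 0]) cylinder(h = 692, r = 38);
translate([912, 681, 0]) cylinder(h = 692, r = 38);


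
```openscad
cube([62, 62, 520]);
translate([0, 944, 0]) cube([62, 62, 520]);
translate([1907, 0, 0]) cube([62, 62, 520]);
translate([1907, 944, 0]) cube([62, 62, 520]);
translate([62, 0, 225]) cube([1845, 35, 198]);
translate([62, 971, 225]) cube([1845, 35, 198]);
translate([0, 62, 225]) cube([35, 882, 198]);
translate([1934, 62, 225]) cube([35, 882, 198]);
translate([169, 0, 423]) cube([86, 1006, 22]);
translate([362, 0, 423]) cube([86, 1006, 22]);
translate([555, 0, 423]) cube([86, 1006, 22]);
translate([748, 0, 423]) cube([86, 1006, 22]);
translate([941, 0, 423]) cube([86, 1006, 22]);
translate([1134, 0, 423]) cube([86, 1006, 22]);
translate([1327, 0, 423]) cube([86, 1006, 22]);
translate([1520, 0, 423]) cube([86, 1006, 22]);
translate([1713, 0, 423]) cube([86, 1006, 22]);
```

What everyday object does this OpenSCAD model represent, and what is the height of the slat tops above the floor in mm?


A bed frame. The slat-top height is 445 mm.

Four posts, four rails, and a row of slats — a bed frame. Slats sit on the rails at z = 225 + 198 = 423; with slat thickness 22, the top is 445 mm.


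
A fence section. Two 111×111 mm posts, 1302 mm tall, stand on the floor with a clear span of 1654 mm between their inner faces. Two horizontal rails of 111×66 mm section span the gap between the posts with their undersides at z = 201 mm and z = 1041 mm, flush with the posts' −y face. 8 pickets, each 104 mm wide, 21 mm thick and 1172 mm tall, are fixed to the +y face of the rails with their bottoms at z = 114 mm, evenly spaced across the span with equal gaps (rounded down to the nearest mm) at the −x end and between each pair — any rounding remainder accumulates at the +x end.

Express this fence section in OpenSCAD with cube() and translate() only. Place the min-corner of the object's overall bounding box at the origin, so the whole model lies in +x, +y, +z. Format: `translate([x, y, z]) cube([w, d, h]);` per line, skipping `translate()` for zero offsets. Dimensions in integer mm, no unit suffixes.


cube([111, 111, 1302]);
translate([1765, 0, 0]) cube([111, 111, 1302]);
translate([111, 0, 201]) cube([1654, 111, 66]);
translate([111, 0, 1041]) cube([1654, 111, 66]);
translate([202, 111, 114]) cube([104, 21, 1172]);
translate([397, 111, 114]) cube([104, 21, 1172]);
translate([592, 111, 114]) cube([104, 21, 1172]);
translate([787, 111, 114]) cube([104, 21, 1172]);
translate([982, 111, 114]) cube([104, 21, 1172]);
translate([1177, 111, 114]) cube([104, 21, 1172]);
translate([1372, 111, 114]) cube([104, 21, 1172]);
translate([1567, 111, 114]) cube([104, 21, 1172]);


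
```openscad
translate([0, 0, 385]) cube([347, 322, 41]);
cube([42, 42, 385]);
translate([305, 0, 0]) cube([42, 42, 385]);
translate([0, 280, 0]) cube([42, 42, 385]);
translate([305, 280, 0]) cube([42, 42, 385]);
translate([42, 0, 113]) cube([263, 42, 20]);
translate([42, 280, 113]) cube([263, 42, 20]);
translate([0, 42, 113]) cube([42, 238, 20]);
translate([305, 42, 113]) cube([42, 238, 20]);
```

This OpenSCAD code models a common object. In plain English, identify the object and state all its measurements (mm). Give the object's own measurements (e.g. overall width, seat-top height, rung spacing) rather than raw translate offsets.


A four-legged stool. The seat is a 347×322×41 mm slab whose top surface is at z = 426 mm; four square legs, each 42×42 mm in cross-section, run from the floor (z = 0) to the underside of the seat, each flush with a corner of the seat. Four stretchers, 42 mm wide and 20 mm tall, connect adjacent legs with their undersides at z = 113 mm, each running between the inner faces of the legs it joins and aligned with the legs' outer faces on the other axis.


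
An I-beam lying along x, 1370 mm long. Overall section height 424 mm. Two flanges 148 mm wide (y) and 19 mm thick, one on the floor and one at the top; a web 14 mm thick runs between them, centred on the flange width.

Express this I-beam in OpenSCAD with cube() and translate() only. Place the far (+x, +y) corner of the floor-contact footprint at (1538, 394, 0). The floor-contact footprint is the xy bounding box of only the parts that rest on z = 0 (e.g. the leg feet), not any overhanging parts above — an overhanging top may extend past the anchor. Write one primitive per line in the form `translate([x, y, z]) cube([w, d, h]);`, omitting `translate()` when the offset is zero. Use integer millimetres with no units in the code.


translate([168, 246, 0]) cube([1370, 148, 19]);
translate([168, 313, 19]) cube([1370, 14, 386]);
translate([168, 246, 405]) cube([1370, 148, 19]);


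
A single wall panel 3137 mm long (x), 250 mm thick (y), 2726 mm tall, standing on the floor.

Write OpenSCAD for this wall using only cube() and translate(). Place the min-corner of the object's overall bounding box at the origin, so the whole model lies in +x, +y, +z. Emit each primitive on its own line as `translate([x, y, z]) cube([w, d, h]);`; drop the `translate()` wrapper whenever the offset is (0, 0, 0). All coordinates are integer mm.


cube([3137, 250, 2726]);


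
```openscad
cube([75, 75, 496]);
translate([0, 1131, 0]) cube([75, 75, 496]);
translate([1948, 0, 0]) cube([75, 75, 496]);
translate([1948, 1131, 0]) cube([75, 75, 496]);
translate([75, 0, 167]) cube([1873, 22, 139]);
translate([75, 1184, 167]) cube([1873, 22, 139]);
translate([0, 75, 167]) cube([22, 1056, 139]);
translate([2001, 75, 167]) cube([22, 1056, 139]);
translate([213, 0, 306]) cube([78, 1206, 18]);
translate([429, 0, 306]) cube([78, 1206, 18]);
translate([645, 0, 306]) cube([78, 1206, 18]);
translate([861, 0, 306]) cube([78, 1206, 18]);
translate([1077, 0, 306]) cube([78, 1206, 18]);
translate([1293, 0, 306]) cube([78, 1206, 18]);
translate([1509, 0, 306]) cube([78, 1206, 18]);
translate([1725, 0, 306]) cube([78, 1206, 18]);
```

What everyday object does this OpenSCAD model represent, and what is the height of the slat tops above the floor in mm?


A bed frame. The slat-top height is 324 mm.

Four posts, four rails, and a row of slats — a bed frame. Slats sit on the rails at z = 167 + 139 = 306; with slat thickness 18, the top is 324 mm.


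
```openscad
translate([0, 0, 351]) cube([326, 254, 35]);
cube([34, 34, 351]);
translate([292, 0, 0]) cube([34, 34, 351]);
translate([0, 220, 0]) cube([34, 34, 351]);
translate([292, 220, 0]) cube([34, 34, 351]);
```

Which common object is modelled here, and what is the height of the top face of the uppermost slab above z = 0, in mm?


A stool. The seat height is 386 mm.

A 326×254×35 slab at z = 351 on four corner posts — a stool. The seat top is 351 + 35 = 386 mm.


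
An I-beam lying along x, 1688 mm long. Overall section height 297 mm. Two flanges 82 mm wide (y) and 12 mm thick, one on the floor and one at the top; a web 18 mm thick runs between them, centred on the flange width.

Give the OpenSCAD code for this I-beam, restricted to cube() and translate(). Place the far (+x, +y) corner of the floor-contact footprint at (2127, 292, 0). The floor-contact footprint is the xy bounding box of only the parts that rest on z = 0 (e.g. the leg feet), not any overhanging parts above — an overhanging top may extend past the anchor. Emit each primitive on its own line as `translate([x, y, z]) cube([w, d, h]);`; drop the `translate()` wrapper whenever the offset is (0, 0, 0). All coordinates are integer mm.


translate([439, 210, 0]) cube([1688, 82, 12]);
translate([439, 242, 12]) cube([1688, 18, 273]);
translate([439, 210, 285]) cube([1688, 82, 12]);
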